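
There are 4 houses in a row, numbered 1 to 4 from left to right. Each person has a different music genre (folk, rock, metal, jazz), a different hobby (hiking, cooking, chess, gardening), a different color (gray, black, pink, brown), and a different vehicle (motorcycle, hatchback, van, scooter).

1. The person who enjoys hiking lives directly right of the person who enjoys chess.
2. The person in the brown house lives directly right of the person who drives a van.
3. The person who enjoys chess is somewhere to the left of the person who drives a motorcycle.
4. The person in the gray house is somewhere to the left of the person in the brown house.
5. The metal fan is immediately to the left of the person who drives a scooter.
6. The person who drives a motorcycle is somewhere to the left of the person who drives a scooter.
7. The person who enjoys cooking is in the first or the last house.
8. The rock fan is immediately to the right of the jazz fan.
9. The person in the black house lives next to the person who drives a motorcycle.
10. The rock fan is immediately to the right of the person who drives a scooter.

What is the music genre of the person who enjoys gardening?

Clue 10 places the rock fan in house 4.
By clue 10, the person who drives a scooter is in house 3.
House 4's vehicle must be hatchback (nothing else left).
By clue 3, the person who enjoys chess is in house 1.
From clue 5, the metal fan must be in house 2.
The jazz fan is in house 3 (clue 8).
House 1 music genre: only folk fits.
That leaves pink as the color for house 4.
The only vehicle still possible for house 1 is van.
That leaves motorcycle as the vehicle for house 2.
By clue 1, the person who enjoys hiking is in house 2.
By clue 2, the person in the brown house is in house 2.
Clue 4 places the person in the gray house in house 1.
The only hobby still possible for house 3 is gardening.
So house 4 gets cooking for hobby.
The only color still possible for house 3 is black.
So: house 1 = folk/chess/gray/van, house 2 = metal/hiking/brown/motorcycle, house 3 = jazz/gardening/black/scooter, house 4 = rock/cooking/pink/hatchback.

jazz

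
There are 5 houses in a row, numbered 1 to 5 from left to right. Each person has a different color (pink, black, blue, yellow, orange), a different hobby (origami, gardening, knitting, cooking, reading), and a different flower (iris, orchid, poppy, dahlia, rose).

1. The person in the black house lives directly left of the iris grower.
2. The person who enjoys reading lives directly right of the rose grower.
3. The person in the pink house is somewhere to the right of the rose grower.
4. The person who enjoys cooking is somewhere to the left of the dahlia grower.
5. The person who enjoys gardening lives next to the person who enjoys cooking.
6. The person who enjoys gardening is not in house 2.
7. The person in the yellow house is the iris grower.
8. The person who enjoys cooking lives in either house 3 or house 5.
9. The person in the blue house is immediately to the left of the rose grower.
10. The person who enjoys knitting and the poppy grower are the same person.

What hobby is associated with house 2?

Clue 8: the person who enjoys cooking is in house 3.
Clue 5 places the person who enjoys gardening in house 4.
House 5's hobby must be reading (nothing else left).
Clue 2 places the rose grower in house 4.
By clue 3, the person in the pink house is in house 5.
Clue 9 places the person in the blue house in house 3.
The person in the yellow house is in house 2 (clue 7).
The iris grower is in house 2 (clue 7).
House 1's flower must be poppy (nothing else left).
House 3 flower: only orchid fits.
That leaves dahlia as the flower for house 5.
Clue 1 places the person in the black house in house 1.
Clue 10: the person who enjoys knitting is in house 1.
So house 4 gets orange for color.
House 2 hobby: only origami fits.
So: house 1 = black/knitting/poppy, house 2 = yellow/origami/iris, house 3 = blue/cooking/orchid, house 4 = orange/gardening/rose, house 5 = pink/reading/dahlia.

origami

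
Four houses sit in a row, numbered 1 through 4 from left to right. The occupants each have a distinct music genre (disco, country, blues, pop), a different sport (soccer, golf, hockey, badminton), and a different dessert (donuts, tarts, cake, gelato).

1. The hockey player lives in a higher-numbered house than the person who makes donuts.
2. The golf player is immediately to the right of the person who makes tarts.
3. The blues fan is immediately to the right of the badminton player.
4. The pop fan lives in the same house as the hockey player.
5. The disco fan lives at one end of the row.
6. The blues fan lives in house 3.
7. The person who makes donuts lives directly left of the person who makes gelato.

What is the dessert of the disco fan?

cake

The blues fan is in house 3 (clue 6).
The badminton player is in house 2 (clue 3).
That leaves soccer as the sport for house 1.
That leaves golf as the sport for house 3.
House 4's sport must be hockey (nothing else left).
From clue 2, the person who makes tarts must be in house 2.
From clue 4, the pop fan must be in house 4.
So house 2 gets country for music genre.
By clue 7, the person who makes donuts is in house 3.
The person who makes gelato is in house 4 (clue 7).
That leaves disco as the music genre for house 1.
House 1's dessert must be cake (nothing else left).
So: house 1 = disco/soccer/cake, house 2 = country/badminton/tarts, house 3 = blues/golf/donuts, house 4 = pop/hockey/gelato.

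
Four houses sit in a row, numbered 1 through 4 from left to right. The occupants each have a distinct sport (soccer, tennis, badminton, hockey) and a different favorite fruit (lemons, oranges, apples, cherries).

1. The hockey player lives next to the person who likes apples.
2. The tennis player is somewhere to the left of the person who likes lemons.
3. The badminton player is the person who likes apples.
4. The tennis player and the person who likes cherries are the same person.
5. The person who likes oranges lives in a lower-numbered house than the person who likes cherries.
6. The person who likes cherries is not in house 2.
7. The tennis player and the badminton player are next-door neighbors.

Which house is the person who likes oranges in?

1

Clue 6: the person who likes cherries is in house 3.
By clue 4, the tennis player is in house 3.
By clue 2, the person who likes lemons is in house 4.
By clue 3, the badminton player is in house 2.
Clue 3 places the person who likes apples in house 2.
The only sport still possible for house 1 is hockey.
That leaves soccer as the sport for house 4.
House 1's favorite fruit must be oranges (nothing else left).
So: house 1 = hockey/oranges, house 2 = badminton/apples, house 3 = tennis/cherries, house 4 = soccer/lemons.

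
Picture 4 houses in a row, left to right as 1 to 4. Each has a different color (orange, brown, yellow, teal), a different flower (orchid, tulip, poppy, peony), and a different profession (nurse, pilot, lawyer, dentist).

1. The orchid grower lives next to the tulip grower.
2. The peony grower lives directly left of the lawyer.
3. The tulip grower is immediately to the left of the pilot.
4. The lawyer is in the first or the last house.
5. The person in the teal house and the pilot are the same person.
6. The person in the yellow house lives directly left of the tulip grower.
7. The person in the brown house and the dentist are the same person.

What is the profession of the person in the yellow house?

nurse

Clue 4: the lawyer is in house 4.
By clue 2, the peony grower is in house 3.
The tulip grower is in house 2 (clue 3).
The pilot is in house 3 (clue 3).
Clue 5 places the person in the teal house in house 3.
From clue 6, the person in the yellow house must be in house 1.
The only color still possible for house 4 is orange.
The orchid grower is in house 1 (clue 1).
Clue 7: the dentist is in house 2.
That leaves brown as the color for house 2.
That leaves poppy as the flower for house 4.
That leaves nurse as the profession for house 1.
So: house 1 = yellow/orchid/nurse, house 2 = brown/tulip/dentist, house 3 = teal/peony/pilot, house 4 = orange/poppy/lawyer.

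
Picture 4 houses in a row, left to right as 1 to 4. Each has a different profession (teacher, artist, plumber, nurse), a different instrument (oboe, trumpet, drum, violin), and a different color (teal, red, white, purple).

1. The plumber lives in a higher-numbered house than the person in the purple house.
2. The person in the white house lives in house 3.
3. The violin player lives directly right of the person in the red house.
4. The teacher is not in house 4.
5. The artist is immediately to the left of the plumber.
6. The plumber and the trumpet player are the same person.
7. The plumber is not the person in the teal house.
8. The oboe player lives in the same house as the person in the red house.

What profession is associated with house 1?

teacher

By clue 2, the person in the white house is in house 3.
House 4's color must be teal (nothing else left).
So house 4 gets nurse for profession.
House 4 instrument: only drum fits.
The only instrument still possible for house 1 is oboe.
The person in the red house is in house 1 (clue 8).
House 2 color: only purple fits.
Clue 1 places the plumber in house 3.
By clue 3, the violin player is in house 2.
Clue 5 places the artist in house 2.
Clue 6: the trumpet player is in house 3.
House 1 profession: only teacher fits.
So: house 1 = teacher/oboe/red, house 2 = artist/violin/purple, house 3 = plumber/trumpet/white, house 4 = nurse/drum/teal.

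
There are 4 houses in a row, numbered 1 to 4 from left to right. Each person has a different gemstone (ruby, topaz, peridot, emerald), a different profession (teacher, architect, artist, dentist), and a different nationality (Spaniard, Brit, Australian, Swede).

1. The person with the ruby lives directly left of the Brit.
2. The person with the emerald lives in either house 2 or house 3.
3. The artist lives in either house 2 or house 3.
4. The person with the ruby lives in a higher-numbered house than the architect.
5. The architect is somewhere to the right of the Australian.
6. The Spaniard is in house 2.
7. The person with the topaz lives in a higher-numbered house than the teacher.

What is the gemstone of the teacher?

peridot

By clue 5, the architect is in house 2.
Clue 5 places the Australian in house 1.
From clue 6, the Spaniard must be in house 2.
So house 1 gets peridot for gemstone.
House 4 gemstone: only topaz fits.
House 3's profession must be artist (nothing else left).
That leaves dentist as the profession for house 4.
The person with the ruby is in house 3 (clue 4).
So house 2 gets emerald for gemstone.
House 1's profession must be teacher (nothing else left).
The Brit is in house 4 (clue 1).
House 3 nationality: only Swede fits.
So: house 1 = peridot/teacher/Australian, house 2 = emerald/architect/Spaniard, house 3 = ruby/artist/Swede, house 4 = topaz/dentist/Brit.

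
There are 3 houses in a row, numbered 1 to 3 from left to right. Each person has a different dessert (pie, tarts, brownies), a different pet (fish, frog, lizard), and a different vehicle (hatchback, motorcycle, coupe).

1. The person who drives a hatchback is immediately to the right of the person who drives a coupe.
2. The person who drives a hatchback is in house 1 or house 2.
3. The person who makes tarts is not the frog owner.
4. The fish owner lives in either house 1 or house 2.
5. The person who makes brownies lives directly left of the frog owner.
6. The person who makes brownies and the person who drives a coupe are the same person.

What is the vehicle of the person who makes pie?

By clue 2, the person who drives a hatchback is in house 2.
House 1 vehicle: only coupe fits.
House 3 vehicle: only motorcycle fits.
By clue 6, the person who makes brownies is in house 1.
By clue 5, the frog owner is in house 2.
That leaves lizard as the pet for house 3.
By clue 3, the person who makes tarts is in house 3.
The only dessert still possible for house 2 is pie.
House 1 pet: only fish fits.
So: house 1 = brownies/fish/coupe, house 2 = pie/frog/hatchback, house 3 = tarts/lizard/motorcycle.

hatchback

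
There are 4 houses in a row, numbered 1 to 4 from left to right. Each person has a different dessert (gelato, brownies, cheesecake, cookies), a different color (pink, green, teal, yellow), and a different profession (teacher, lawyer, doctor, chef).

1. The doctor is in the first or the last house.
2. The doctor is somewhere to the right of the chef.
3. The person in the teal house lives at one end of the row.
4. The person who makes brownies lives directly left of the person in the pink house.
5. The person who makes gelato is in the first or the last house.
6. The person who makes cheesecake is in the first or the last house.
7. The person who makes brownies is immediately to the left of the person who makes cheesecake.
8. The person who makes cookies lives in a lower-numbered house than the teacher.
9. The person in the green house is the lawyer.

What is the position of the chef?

Clue 2 places the doctor in house 4.
By clue 7, the person who makes brownies is in house 3.
Clue 7: the person who makes cheesecake is in house 4.
House 2's dessert must be cookies (nothing else left).
By clue 4, the person in the pink house is in house 4.
By clue 8, the teacher is in house 3.
That leaves gelato as the dessert for house 1.
That leaves teal as the color for house 1.
By clue 9, the person in the green house is in house 2.
By clue 9, the lawyer is in house 2.
House 3's color must be yellow (nothing else left).
That leaves chef as the profession for house 1.
So: house 1 = gelato/teal/chef, house 2 = cookies/green/lawyer, house 3 = brownies/yellow/teacher, house 4 = cheesecake/pink/doctor.

1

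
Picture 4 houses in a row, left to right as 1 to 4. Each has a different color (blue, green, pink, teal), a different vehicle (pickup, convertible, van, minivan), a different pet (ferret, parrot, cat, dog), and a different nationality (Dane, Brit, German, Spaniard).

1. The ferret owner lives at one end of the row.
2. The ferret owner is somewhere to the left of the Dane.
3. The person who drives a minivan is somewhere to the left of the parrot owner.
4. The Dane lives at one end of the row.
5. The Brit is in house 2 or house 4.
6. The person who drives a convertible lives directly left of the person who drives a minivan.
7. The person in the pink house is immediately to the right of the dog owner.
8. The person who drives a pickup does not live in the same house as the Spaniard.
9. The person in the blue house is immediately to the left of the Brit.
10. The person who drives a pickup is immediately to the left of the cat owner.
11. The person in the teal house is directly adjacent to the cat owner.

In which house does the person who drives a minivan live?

Clue 2 places the ferret owner in house 1.
Clue 4 places the Dane in house 4.
So house 4 gets van for vehicle.
House 2 nationality: only Brit fits.
The person in the blue house is in house 1 (clue 9).
The person in the pink house is narrowed to house 3 or 4; consider each.
Placing it in house 3 leads to a contradiction, so it's in house 4.
Clue 7 places the dog owner in house 3.
That leaves cat as the pet for house 2.
That leaves parrot as the pet for house 4.
Clue 10 places the person who drives a pickup in house 1.
From clue 11, the person in the teal house must be in house 3.
House 2's color must be green (nothing else left).
The only vehicle still possible for house 2 is convertible.
House 3 vehicle: only minivan fits.
Clue 8: the Spaniard is in house 3.
So house 1 gets German for nationality.
So: house 1 = blue/pickup/ferret/German, house 2 = green/convertible/cat/Brit, house 3 = teal/minivan/dog/Spaniard, house 4 = pink/van/parrot/Dane.

3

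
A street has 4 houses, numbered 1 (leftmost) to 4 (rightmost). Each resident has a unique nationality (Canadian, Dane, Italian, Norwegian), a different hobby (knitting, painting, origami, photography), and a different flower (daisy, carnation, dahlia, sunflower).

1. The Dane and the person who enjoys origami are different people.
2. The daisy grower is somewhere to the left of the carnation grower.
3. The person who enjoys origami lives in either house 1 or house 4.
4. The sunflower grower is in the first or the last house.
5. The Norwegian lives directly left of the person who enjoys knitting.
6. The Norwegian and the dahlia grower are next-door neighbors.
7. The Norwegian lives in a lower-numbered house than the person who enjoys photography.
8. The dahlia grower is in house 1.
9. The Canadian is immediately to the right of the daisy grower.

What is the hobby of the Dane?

photography

Clue 8 places the dahlia grower in house 1.
House 4 flower: only sunflower fits.
By clue 2, the daisy grower is in house 2.
By clue 2, the carnation grower is in house 3.
From clue 6, the Norwegian must be in house 2.
The Canadian is in house 3 (clue 9).
By clue 5, the person who enjoys knitting is in house 3.
House 2's hobby must be painting (nothing else left).
That leaves photography as the hobby for house 4.
The Dane is in house 4 (clue 1).
House 1's nationality must be Italian (nothing else left).
The only hobby still possible for house 1 is origami.
So: house 1 = Italian/origami/dahlia, house 2 = Norwegian/painting/daisy, house 3 = Canadian/knitting/carnation, house 4 = Dane/photography/sunflower.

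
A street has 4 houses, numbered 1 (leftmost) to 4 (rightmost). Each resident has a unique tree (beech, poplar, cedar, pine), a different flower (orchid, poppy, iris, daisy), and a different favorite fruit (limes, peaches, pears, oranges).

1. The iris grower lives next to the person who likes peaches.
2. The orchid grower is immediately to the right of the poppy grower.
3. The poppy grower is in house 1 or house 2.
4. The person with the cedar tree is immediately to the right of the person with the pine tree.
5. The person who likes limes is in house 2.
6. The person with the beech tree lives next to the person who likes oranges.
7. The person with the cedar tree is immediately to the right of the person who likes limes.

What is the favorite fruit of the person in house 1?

pears

The person who likes limes is in house 2 (clue 5).
From clue 7, the person with the cedar tree must be in house 3.
From clue 4, the person with the pine tree must be in house 2.
That leaves poplar as the tree for house 1.
So house 4 gets beech for tree.
Clue 6 places the person who likes oranges in house 3.
That leaves daisy as the flower for house 4.
So house 1 gets poppy for flower.
By clue 2, the orchid grower is in house 2.
House 3 flower: only iris fits.
By clue 1, the person who likes peaches is in house 4.
So house 1 gets pears for favorite fruit.
So: house 1 = poplar/poppy/pears, house 2 = pine/orchid/limes, house 3 = cedar/iris/oranges, house 4 = beech/daisy/peaches.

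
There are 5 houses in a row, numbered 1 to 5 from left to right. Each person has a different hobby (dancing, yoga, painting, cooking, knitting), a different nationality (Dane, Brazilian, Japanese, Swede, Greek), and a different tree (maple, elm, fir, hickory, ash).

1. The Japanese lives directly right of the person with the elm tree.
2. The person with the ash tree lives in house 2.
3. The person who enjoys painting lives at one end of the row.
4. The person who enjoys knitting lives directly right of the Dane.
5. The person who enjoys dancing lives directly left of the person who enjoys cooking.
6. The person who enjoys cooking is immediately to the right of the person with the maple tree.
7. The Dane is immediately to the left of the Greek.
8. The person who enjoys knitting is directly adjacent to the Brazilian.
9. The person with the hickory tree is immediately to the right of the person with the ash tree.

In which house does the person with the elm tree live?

4

Clue 2: the person with the ash tree is in house 2.
The person with the hickory tree is in house 3 (clue 9).
That leaves fir as the tree for house 5.
The person who enjoys cooking is narrowed to house 2 or 5; consider each.
Placing it in house 5 leads to a contradiction, so it's in house 2.
Clue 5 places the person who enjoys dancing in house 1.
By clue 6, the person with the maple tree is in house 1.
That leaves painting as the hobby for house 5.
That leaves elm as the tree for house 4.
By clue 1, the Japanese is in house 5.
House 1's nationality must be Swede (nothing else left).
The person who enjoys knitting is narrowed to house 3 or 4; consider each.
Placing it in house 4 leads to a contradiction, so it's in house 3.
Clue 4 places the Dane in house 2.
Clue 7 places the Greek in house 3.
House 4's hobby must be yoga (nothing else left).
The only nationality still possible for house 4 is Brazilian.
So: house 1 = dancing/Swede/maple, house 2 = cooking/Dane/ash, house 3 = knitting/Greek/hickory, house 4 = yoga/Brazilian/elm, house 5 = painting/Japanese/fir.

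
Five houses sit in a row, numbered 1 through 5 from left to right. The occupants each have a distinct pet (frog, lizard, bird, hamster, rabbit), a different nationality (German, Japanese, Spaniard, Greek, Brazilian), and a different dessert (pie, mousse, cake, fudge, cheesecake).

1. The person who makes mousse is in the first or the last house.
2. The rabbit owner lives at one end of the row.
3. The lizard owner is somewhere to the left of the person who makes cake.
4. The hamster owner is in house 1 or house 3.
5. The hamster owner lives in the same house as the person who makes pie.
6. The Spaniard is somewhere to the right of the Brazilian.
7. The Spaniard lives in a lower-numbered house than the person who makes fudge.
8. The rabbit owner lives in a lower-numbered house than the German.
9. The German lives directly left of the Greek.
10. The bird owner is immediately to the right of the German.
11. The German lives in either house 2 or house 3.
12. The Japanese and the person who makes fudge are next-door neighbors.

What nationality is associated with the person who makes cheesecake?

Clue 8: the rabbit owner is in house 1.
House 1's nationality must be Brazilian (nothing else left).
From clue 5, the person who makes pie must be in house 3.
So house 3 gets hamster for pet.
House 5's pet must be frog (nothing else left).
House 5's nationality must be Japanese (nothing else left).
House 2's dessert must be cheesecake (nothing else left).
The German is in house 3 (clue 10).
Clue 12: the person who makes fudge is in house 4.
So house 2 gets lizard for pet.
House 4 pet: only bird fits.
House 2 nationality: only Spaniard fits.
The only nationality still possible for house 4 is Greek.
House 1 dessert: only mousse fits.
The only dessert still possible for house 5 is cake.
So: house 1 = rabbit/Brazilian/mousse, house 2 = lizard/Spaniard/cheesecake, house 3 = hamster/German/pie, house 4 = bird/Greek/fudge, house 5 = frog/Japanese/cake.

Spaniard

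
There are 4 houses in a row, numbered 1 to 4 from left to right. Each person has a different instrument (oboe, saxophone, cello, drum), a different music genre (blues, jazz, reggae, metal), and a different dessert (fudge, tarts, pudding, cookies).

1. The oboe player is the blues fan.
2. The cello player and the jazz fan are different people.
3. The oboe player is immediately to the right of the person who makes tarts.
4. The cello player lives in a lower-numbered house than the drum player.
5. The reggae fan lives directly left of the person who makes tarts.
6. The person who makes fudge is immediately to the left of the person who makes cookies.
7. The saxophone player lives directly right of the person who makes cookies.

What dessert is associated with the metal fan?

fudge

So house 1 gets cello for instrument.
So house 4 gets pudding for dessert.
So house 2 gets drum for instrument.
So house 1 gets fudge for dessert.
From clue 6, the person who makes cookies must be in house 2.
By clue 7, the saxophone player is in house 3.
That leaves oboe as the instrument for house 4.
House 3's dessert must be tarts (nothing else left).
Clue 1 places the blues fan in house 4.
The reggae fan is in house 2 (clue 5).
House 1 music genre: only metal fits.
That leaves jazz as the music genre for house 3.
So: house 1 = cello/metal/fudge, house 2 = drum/reggae/cookies, house 3 = saxophone/jazz/tarts, house 4 = oboe/blues/pudding.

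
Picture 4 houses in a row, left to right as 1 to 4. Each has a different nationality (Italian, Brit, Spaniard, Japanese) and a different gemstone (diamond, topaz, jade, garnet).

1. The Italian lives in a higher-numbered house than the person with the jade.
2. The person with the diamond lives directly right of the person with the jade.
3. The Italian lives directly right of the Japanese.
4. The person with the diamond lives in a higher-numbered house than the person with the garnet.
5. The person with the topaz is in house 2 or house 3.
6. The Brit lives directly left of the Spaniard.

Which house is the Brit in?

1

That leaves diamond as the gemstone for house 4.
The person with the jade is in house 3 (clue 2).
So house 1 gets garnet for gemstone.
House 2's gemstone must be topaz (nothing else left).
Clue 1: the Italian is in house 4.
The Japanese is in house 3 (clue 3).
That leaves Brit as the nationality for house 1.
House 2's nationality must be Spaniard (nothing else left).
So: house 1 = Brit/garnet, house 2 = Spaniard/topaz, house 3 = Japanese/jade, house 4 = Italian/diamond.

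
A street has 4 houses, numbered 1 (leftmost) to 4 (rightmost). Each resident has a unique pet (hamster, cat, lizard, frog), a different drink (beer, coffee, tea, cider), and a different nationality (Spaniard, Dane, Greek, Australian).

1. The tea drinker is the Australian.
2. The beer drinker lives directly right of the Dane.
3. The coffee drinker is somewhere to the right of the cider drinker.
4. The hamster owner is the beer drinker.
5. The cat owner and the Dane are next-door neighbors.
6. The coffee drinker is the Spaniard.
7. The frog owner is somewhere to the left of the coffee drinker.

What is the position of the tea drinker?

The frog owner is narrowed to house 1 or 2 or 3; consider each.
Placing it in house 1 and house 3 leads to a contradiction, so it's in house 2.
The hamster owner is narrowed to house 3 or 4; consider each.
Placing it in house 4 leads to a contradiction, so it's in house 3.
By clue 4, the beer drinker is in house 3.
So house 4 gets coffee for drink.
Clue 2: the Dane is in house 2.
Clue 5 places the cat owner in house 1.
Clue 6: the Spaniard is in house 4.
So house 4 gets lizard for pet.
That leaves Australian as the nationality for house 1.
That leaves Greek as the nationality for house 3.
From clue 1, the tea drinker must be in house 1.
The only drink still possible for house 2 is cider.
So: house 1 = cat/tea/Australian, house 2 = frog/cider/Dane, house 3 = hamster/beer/Greek, house 4 = lizard/coffee/Spaniard.

1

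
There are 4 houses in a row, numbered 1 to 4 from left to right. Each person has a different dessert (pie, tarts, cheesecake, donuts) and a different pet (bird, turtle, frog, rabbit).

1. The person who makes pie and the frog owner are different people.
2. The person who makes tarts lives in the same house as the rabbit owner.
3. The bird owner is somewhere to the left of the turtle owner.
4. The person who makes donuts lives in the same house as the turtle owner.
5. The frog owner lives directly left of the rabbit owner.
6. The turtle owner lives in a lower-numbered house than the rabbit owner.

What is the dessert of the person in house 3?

House 4's pet must be rabbit (nothing else left).
Clue 2: the person who makes tarts is in house 4.
The frog owner is in house 3 (clue 5).
That leaves bird as the pet for house 1.
So house 2 gets turtle for pet.
Clue 4: the person who makes donuts is in house 2.
That leaves cheesecake as the dessert for house 3.
The only dessert still possible for house 1 is pie.
So: house 1 = pie/bird, house 2 = donuts/turtle, house 3 = cheesecake/frog, house 4 = tarts/rabbit.

cheesecake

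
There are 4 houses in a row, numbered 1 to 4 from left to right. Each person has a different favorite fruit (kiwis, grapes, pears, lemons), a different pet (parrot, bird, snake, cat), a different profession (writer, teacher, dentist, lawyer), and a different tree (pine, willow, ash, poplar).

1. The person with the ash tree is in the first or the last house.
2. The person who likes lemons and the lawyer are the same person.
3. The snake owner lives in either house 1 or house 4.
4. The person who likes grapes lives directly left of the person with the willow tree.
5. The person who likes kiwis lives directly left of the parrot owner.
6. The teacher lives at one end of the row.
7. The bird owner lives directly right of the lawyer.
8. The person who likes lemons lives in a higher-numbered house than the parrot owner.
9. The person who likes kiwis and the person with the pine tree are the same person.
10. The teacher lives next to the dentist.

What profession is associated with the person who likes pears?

writer

Clue 2: the person who likes lemons is in house 3.
By clue 2, the lawyer is in house 3.
Clue 7: the bird owner is in house 4.
From clue 8, the parrot owner must be in house 2.
That leaves pears as the favorite fruit for house 4.
House 1's pet must be snake (nothing else left).
That leaves cat as the pet for house 3.
Clue 5: the person who likes kiwis is in house 1.
Clue 9: the person with the pine tree is in house 1.
The teacher is in house 1 (clue 10).
So house 2 gets grapes for favorite fruit.
So house 2 gets dentist for profession.
So house 4 gets writer for profession.
House 4 tree: only ash fits.
From clue 4, the person with the willow tree must be in house 3.
So house 2 gets poplar for tree.
So: house 1 = kiwis/snake/teacher/pine, house 2 = grapes/parrot/dentist/poplar, house 3 = lemons/cat/lawyer/willow, house 4 = pears/bird/writer/ash.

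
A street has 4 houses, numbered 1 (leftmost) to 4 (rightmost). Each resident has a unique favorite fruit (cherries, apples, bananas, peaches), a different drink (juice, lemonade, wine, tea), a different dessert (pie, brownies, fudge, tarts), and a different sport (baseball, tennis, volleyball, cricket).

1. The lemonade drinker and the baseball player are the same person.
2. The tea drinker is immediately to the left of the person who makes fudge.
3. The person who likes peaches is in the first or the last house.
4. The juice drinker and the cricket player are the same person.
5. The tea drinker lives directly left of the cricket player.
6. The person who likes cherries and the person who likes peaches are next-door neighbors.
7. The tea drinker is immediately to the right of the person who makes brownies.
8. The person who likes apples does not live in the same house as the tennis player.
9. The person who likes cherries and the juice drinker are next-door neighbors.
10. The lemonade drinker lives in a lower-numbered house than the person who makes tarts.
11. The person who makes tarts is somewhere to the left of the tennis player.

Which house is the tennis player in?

The person who likes cherries is narrowed to house 2 or 3; consider each.
Placing it in house 3 leads to a contradiction, so it's in house 2.
By clue 6, the person who likes peaches is in house 1.
By clue 9, the juice drinker is in house 3.
House 2's drink must be tea (nothing else left).
House 4's drink must be wine (nothing else left).
Clue 1: the baseball player is in house 1.
The person who makes fudge is in house 3 (clue 2).
Clue 4 places the cricket player in house 3.
By clue 7, the person who makes brownies is in house 1.
That leaves lemonade as the drink for house 1.
The only dessert still possible for house 2 is tarts.
House 4's dessert must be pie (nothing else left).
House 2 sport: only volleyball fits.
House 4 sport: only tennis fits.
From clue 8, the person who likes apples must be in house 3.
The only favorite fruit still possible for house 4 is bananas.
So: house 1 = peaches/lemonade/brownies/baseball, house 2 = cherries/tea/tarts/volleyball, house 3 = apples/juice/fudge/cricket, house 4 = bananas/wine/pie/tennis.

4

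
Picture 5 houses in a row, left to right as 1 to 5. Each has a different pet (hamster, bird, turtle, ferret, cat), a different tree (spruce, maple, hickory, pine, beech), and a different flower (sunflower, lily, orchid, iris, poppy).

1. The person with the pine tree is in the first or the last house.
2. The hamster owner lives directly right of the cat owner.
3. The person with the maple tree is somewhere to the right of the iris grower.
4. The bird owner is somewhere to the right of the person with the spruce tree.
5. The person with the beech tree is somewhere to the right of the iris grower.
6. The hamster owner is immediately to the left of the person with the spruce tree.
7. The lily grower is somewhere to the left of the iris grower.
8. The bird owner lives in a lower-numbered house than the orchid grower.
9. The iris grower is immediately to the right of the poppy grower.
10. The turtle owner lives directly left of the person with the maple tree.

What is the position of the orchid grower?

House 5 pet: only ferret fits.
The bird owner is in house 4 (clue 4).
Clue 4 places the person with the spruce tree in house 3.
By clue 6, the hamster owner is in house 2.
Clue 8 places the orchid grower in house 5.
That leaves cat as the pet for house 1.
So house 3 gets turtle for pet.
House 2's tree must be hickory (nothing else left).
From clue 10, the person with the maple tree must be in house 4.
That leaves pine as the tree for house 1.
House 5's tree must be beech (nothing else left).
So house 4 gets sunflower for flower.
House 3's flower must be iris (nothing else left).
By clue 9, the poppy grower is in house 2.
That leaves lily as the flower for house 1.
So: house 1 = cat/pine/lily, house 2 = hamster/hickory/poppy, house 3 = turtle/spruce/iris, house 4 = bird/maple/sunflower, house 5 = ferret/beech/orchid.

5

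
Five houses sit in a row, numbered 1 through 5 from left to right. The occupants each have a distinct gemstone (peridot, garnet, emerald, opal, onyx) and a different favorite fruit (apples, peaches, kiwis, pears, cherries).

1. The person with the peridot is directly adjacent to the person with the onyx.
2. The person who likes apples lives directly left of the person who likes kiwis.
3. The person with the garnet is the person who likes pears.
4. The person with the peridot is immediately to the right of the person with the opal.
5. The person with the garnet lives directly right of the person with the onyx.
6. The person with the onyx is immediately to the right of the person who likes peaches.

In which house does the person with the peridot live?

3

The person with the garnet is narrowed to house 3 or 4 or 5; consider each.
Placing it in house 3 and house 4 leads to a contradiction, so it's in house 5.
From clue 3, the person who likes pears must be in house 5.
Clue 5 places the person with the onyx in house 4.
Clue 6: the person who likes peaches is in house 3.
The person with the peridot is in house 3 (clue 1).
Clue 2 places the person who likes apples in house 1.
Clue 2: the person who likes kiwis is in house 2.
From clue 4, the person with the opal must be in house 2.
That leaves emerald as the gemstone for house 1.
House 4's favorite fruit must be cherries (nothing else left).
So: house 1 = emerald/apples, house 2 = opal/kiwis, house 3 = peridot/peaches, house 4 = onyx/cherries, house 5 = garnet/pears.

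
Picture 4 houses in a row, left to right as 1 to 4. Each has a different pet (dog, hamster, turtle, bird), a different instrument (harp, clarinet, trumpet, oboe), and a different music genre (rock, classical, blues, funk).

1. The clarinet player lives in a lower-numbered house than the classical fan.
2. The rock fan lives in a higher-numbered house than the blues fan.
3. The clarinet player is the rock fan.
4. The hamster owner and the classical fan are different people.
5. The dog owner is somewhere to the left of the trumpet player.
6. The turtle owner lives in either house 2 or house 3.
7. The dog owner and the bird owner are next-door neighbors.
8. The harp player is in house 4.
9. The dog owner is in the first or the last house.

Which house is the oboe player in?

1

From clue 8, the harp player must be in house 4.
Clue 9 places the dog owner in house 1.
So house 1 gets oboe for instrument.
By clue 7, the bird owner is in house 2.
That leaves hamster as the pet for house 4.
Clue 4 places the classical fan in house 3.
The only pet still possible for house 3 is turtle.
House 4 music genre: only funk fits.
The clarinet player is in house 2 (clue 1).
The blues fan is in house 1 (clue 2).
House 3 instrument: only trumpet fits.
So house 2 gets rock for music genre.
So: house 1 = dog/oboe/blues, house 2 = bird/clarinet/rock, house 3 = turtle/trumpet/classical, house 4 = hamster/harp/funk.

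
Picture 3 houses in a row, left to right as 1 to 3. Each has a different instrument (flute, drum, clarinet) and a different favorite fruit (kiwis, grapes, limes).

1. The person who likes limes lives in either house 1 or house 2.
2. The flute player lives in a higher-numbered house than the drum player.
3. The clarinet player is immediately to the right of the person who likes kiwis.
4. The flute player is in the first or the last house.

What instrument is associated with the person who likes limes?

clarinet

Clue 4: the flute player is in house 3.
House 1 instrument: only drum fits.
So house 2 gets clarinet for instrument.
The only favorite fruit still possible for house 3 is grapes.
The person who likes kiwis is in house 1 (clue 3).
House 2 favorite fruit: only limes fits.
So: house 1 = drum/kiwis, house 2 = clarinet/limes, house 3 = flute/grapes.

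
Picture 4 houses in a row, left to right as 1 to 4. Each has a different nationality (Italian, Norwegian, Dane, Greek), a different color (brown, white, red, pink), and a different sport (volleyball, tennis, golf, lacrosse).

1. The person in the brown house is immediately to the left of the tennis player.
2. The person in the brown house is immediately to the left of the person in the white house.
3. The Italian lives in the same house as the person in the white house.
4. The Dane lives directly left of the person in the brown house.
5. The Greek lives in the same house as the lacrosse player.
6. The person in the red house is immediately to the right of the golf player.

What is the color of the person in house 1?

pink

That leaves pink as the color for house 1.
The Dane is narrowed to house 1 or 2; consider each.
Placing it in house 1 leads to a contradiction, so it's in house 2.
From clue 4, the person in the brown house must be in house 3.
The only color still possible for house 2 is red.
The only color still possible for house 4 is white.
From clue 1, the tennis player must be in house 4.
The Italian is in house 4 (clue 3).
Clue 6: the golf player is in house 1.
House 2 sport: only volleyball fits.
House 3 sport: only lacrosse fits.
Clue 5: the Greek is in house 3.
So house 1 gets Norwegian for nationality.
So: house 1 = Norwegian/pink/golf, house 2 = Dane/red/volleyball, house 3 = Greek/brown/lacrosse, house 4 = Italian/white/tennis.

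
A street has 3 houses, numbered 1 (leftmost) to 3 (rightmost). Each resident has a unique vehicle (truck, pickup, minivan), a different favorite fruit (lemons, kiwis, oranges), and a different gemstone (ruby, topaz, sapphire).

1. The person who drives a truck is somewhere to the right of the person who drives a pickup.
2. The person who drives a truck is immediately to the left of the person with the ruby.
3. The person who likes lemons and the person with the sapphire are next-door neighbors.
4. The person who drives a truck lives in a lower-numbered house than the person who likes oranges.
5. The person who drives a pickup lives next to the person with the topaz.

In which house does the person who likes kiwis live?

By clue 2, the person who drives a truck is in house 2.
The person with the ruby is in house 3 (clue 2).
By clue 4, the person who likes oranges is in house 3.
That leaves pickup as the vehicle for house 1.
House 3 vehicle: only minivan fits.
Clue 5: the person with the topaz is in house 2.
House 1 gemstone: only sapphire fits.
By clue 3, the person who likes lemons is in house 2.
House 1's favorite fruit must be kiwis (nothing else left).
So: house 1 = pickup/kiwis/sapphire, house 2 = truck/lemons/topaz, house 3 = minivan/oranges/ruby.

1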